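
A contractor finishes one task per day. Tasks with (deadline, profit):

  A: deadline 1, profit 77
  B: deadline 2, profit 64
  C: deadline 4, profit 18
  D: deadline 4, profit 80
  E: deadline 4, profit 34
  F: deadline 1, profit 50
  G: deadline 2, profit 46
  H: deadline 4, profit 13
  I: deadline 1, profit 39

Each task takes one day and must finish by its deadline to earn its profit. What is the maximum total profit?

255

Profit order: D=80 A=77 B=64 F=50 G=46 I=39 E=34 C=18 H=13
Assign: D→slot 4, A→slot 1, B→slot 2, F skipped, G skipped, I skipped, E→slot 3, C skipped, H skipped.
Slots: [1:A] [2:B] [3:E] [4:D]
Profit = 77 + 64 + 34 + 80 = 255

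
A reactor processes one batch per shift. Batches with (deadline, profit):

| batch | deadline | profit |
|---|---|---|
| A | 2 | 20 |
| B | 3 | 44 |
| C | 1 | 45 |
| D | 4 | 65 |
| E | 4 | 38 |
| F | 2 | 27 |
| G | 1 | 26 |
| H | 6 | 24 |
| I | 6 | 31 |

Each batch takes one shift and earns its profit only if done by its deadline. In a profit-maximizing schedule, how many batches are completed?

6

Take jobs in profit order; each goes to the latest open slot no later than its deadline.
Profit order: D=65 C=45 B=44 E=38 I=31 F=27 G=26 H=24 A=20
Assign: D→slot 4, C→slot 1, B→slot 3, E→slot 2, I→slot 6, F skipped, G skipped, H→slot 5, A skipped.
Slots: [1:C] [2:E] [3:B] [4:D] [5:H] [6:I]
6 of 9 scheduled.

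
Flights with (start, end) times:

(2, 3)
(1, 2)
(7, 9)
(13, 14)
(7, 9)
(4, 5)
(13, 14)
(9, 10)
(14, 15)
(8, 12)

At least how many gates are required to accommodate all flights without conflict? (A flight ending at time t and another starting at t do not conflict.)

3

Count concurrent intervals with a sweep; the peak is the room count.
Events (time:±→running): 1:+→1 2:-→0 2:+→1 3:-→0 4:+→1 5:-→0 7:+→1 7:+→2 8:+→3 … peak 3.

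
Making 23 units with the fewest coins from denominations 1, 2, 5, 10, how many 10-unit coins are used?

2

Greedy: take as many of the largest coin as possible, then repeat with the remainder.
23 = 2×10 + 1×2 + 1×1
Count of 10: 2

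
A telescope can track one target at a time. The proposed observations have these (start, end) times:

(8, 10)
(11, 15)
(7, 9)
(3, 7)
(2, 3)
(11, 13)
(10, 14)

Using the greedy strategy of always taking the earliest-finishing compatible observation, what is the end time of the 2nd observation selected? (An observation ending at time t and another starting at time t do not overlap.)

7

Order by finish time; keep every interval that doesn't clash with the previous kept one.
Sorted by end: (2,3)  (3,7)  (7,9)  (8,10)  (11,13)  (10,14)  (11,15)
take (2,3); take (3,7); take (7,9); skip (8,10); take (11,13); skip (10,14); skip (11,15).
Selected: (2,3) (3,7) (7,9) (11,13)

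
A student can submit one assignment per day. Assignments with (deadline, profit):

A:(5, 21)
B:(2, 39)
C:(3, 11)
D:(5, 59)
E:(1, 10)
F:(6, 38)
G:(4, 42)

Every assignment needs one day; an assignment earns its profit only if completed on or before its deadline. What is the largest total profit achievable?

210

Take jobs in profit order; each goes to the latest open slot no later than its deadline.
By profit: D(d5,59), G(d4,42), B(d2,39), F(d6,38), A(d5,21), C(d3,11), E(d1,10)
D→slot 5; G→slot 4; B→slot 2; F→slot 6; A→slot 3; C→slot 1; E skipped.
Profit = 11 + 39 + 21 + 42 + 59 + 38 = 210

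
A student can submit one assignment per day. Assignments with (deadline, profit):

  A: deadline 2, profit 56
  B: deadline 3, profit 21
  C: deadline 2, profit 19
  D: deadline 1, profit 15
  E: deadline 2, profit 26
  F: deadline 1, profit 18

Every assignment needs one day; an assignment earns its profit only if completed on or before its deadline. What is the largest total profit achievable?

Profit order: A=56 E=26 B=21 C=19 F=18 D=15
Assign: A→slot 2, E→slot 1, B→slot 3, C skipped, F skipped, D skipped.
Slots: [1:E] [2:A] [3:B]
Profit = 26 + 56 + 21 = 103

103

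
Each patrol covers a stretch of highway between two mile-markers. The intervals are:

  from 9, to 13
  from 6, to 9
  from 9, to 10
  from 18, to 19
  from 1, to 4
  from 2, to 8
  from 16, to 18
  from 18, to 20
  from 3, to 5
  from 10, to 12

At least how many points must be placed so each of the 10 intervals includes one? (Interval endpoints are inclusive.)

4

Sorted: [1,4] [3,5] [2,8] [6,9] [9,10] [10,12] [9,13] [16,18] [18,19] [18,20]
{[1,4],[3,5],[2,8]} hit by 4; {[6,9],[9,10]} hit by 9; {[10,12],[9,13]} hit by 12; {[16,18],[18,19],[18,20]} hit by 18.
Points: 4, 9, 12, 18 (4 total).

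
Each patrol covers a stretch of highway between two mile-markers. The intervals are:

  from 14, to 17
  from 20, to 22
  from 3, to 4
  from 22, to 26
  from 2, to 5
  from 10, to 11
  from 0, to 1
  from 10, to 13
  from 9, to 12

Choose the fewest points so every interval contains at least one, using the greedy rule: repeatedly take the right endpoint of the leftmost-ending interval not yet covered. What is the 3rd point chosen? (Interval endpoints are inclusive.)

Sorted: [0,1] [3,4] [2,5] [10,11] [9,12] [10,13] [14,17] [20,22] [22,26]
{[0,1]} hit by 1; {[3,4],[2,5]} hit by 4; {[10,11],[9,12],[10,13]} hit by 11; {[14,17]} hit by 17; {[20,22],[22,26]} hit by 22.
Points: 1, 4, 11, 17, 22 (5 total).

11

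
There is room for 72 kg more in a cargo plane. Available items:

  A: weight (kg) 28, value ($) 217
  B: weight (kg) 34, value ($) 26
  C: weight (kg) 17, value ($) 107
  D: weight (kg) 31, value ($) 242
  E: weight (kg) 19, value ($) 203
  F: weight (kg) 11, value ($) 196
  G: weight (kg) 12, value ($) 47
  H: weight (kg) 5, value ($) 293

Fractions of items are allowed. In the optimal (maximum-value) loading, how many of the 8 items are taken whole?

Ratios (sorted): H 58.60, F 17.82, E 10.68, D 7.81, A 7.75, C 6.29, G 3.92, B 0.76
take H (5 @ 293); take F (11 @ 196); take E (19 @ 203); take D (31 @ 242); take 6/28 of A → 46.50. Capacity used 72/72.
4 item(s) taken whole; one partial (take 6/28 of A).

4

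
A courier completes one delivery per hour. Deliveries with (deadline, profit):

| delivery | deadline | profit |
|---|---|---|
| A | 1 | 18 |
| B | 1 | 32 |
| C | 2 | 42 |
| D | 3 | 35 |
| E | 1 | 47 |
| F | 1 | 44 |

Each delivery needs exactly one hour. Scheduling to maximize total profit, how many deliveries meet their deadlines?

3

Sort by profit descending; place each in the latest free slot ≤ its deadline.
By profit: E(d1,47), F(d1,44), C(d2,42), D(d3,35), B(d1,32), A(d1,18)
E→slot 1; F skipped; C→slot 2; D→slot 3; B skipped; A skipped.
3 of 6 scheduled.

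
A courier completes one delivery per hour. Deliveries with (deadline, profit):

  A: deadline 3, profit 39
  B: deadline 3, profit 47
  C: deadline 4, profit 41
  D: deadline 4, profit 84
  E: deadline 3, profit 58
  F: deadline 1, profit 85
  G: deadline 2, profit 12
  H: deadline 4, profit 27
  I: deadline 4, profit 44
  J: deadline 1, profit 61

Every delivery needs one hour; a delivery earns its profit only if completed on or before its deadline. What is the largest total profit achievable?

274

Take jobs in profit order; each goes to the latest open slot no later than its deadline.
Profit order: F=85 D=84 J=61 E=58 B=47 I=44 C=41 A=39 H=27 G=12
Assign: F→slot 1, D→slot 4, J skipped, E→slot 3, B→slot 2, I skipped, C skipped, A skipped, H skipped, G skipped.
Slots: [1:F] [2:B] [3:E] [4:D]
Profit = 85 + 47 + 58 + 84 = 274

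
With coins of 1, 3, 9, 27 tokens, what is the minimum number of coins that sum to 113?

113 − 4×27→5 − 1×3→2 − 2×1→0
Total coins = 4 + 1 + 2 = 7

7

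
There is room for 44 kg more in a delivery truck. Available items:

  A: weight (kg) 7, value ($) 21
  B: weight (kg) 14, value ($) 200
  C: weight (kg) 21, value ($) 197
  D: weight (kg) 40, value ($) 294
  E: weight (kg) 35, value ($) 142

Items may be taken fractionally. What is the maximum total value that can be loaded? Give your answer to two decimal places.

463.15

Sort by value per unit weight and fill in that order.
Order: B (200/14=14.29) > C (197/21=9.38) > D (294/40=7.35) > E (142/35=4.06) > A (21/7=3.00)
Fill: take B (14 @ 200) → take C (21 @ 197) → take 9/40 of D → 66.15; 44/44 used.
Total value = 463.15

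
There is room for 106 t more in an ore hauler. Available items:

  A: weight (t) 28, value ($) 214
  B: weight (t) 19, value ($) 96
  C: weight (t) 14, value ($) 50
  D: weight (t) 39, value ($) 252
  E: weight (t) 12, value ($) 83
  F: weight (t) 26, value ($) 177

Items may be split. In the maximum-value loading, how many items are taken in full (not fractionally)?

4

Sort by value per unit weight and fill in that order.
Order: A (214/28=7.64) > E (83/12=6.92) > F (177/26=6.81) > D (252/39=6.46) > B (96/19=5.05) > C (50/14=3.57)
Fill: take A (28 @ 214) → take E (12 @ 83) → take F (26 @ 177) → take D (39 @ 252) → take 1/19 of B → 5.05; 106/106 used.
4 item(s) taken whole; one partial (take 1/19 of B).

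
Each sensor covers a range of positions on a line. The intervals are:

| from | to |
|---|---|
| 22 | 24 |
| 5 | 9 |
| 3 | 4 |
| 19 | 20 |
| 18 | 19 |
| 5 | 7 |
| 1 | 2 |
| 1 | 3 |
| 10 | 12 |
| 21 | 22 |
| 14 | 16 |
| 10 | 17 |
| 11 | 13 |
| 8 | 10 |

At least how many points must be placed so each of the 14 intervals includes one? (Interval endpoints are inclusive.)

Sorted: [1,2] [1,3] [3,4] [5,7] [5,9] [8,10] [10,12] [11,13] [14,16] [10,17] [18,19] [19,20] [21,22] [22,24]
{[1,2],[1,3]} hit by 2; {[3,4]} hit by 4; {[5,7],[5,9]} hit by 7; {[8,10],[10,12]} hit by 10; {[11,13]} hit by 13; {[14,16],[10,17]} hit by 16; {[18,19],[19,20]} hit by 19; {[21,22],[22,24]} hit by 22.
Points: 2, 4, 7, 10, 13, 16, 19, 22 (8 total).

8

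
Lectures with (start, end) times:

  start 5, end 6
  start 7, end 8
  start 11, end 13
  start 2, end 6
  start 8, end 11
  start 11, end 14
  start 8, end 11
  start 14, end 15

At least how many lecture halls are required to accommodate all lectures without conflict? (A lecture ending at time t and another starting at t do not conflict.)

Events (time:±→running): 2:+→1 5:+→2 … peak 2.

2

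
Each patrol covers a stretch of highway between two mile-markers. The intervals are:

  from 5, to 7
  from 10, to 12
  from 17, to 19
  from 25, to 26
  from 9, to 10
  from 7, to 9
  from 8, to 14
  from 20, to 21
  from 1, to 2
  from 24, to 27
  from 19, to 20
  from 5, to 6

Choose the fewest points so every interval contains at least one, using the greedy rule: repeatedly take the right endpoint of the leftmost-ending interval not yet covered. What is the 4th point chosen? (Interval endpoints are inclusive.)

12

Process intervals by earliest right end; each time one isn't hit yet, stab at its right endpoint.
By right end: [1,2]  [5,6]  [5,7]  [7,9]  [9,10]  [10,12]  [8,14]  [17,19]  [19,20]  [20,21]  [25,26]  [24,27]
[1,2] uncovered → point at 2; [5,6] uncovered → point at 6; [7,9] uncovered → point at 9; [10,12] uncovered → point at 12; [17,19] uncovered → point at 19; [20,21] uncovered → point at 21; [25,26] uncovered → point at 26.
Points: 2, 6, 9, 12, 19, 21, 26 (7 total).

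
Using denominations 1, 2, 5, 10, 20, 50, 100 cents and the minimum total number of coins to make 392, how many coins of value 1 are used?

0

Greedy: take as many of the largest coin as possible, then repeat with the remainder.
392 − 3×100→92 − 1×50→42 − 2×20→2 − 1×2→0
Count of 1: 0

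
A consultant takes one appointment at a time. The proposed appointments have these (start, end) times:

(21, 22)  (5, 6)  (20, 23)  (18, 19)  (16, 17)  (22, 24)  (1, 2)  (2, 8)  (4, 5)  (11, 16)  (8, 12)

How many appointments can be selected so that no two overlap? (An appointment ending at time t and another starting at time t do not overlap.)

8

Sort by end time and greedily take each interval whose start is ≥ the last chosen end.
Sorted by end: (1,2)  (4,5)  (5,6)  (2,8)  (8,12)  (11,16)  (16,17)  (18,19)  (21,22)  (20,23)  (22,24)
take (1,2); take (4,5); take (5,6); take (8,12); take (16,17); take (18,19); take (21,22); take (22,24).
Selected 8 appointments.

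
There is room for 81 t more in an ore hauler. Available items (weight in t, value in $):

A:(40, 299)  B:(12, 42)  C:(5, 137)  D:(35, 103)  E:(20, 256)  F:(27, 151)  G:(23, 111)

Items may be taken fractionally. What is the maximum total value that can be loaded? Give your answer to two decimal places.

781.48

Ratios (sorted): C 27.40, E 12.80, A 7.47, F 5.59, G 4.83, B 3.50, D 2.94
take C (5 @ 137); take E (20 @ 256); take A (40 @ 299); take 16/27 of F → 89.48. Capacity used 81/81.
Total value = 781.48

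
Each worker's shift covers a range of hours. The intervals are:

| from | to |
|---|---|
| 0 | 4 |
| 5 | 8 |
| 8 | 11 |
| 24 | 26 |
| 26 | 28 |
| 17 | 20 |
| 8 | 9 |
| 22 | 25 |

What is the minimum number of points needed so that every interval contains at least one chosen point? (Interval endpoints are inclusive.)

5

Sort by right endpoint; whenever an interval is uncovered, place a point at its right end.
By right end: [0,4]  [5,8]  [8,9]  [8,11]  [17,20]  [22,25]  [24,26]  [26,28]
[0,4] uncovered → point at 4; [5,8] uncovered → point at 8; [17,20] uncovered → point at 20; [22,25] uncovered → point at 25; [26,28] uncovered → point at 28.
Points: 4, 8, 20, 25, 28 (5 total).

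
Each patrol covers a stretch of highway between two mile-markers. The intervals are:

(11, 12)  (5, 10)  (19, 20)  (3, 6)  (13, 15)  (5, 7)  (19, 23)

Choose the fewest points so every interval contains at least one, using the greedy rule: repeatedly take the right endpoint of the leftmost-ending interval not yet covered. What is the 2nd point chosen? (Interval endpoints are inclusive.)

12

Sort by right endpoint; whenever an interval is uncovered, place a point at its right end.
By right end: [3,6]  [5,7]  [5,10]  [11,12]  [13,15]  [19,20]  [19,23]
[3,6] uncovered → point at 6; [11,12] uncovered → point at 12; [13,15] uncovered → point at 15; [19,20] uncovered → point at 20.
Points: 6, 12, 15, 20 (4 total).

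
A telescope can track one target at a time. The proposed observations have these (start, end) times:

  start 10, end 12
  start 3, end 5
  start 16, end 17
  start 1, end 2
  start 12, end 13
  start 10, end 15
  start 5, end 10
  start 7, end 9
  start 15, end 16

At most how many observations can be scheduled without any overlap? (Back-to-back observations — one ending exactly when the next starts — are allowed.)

By end time: (1,2), (3,5), (7,9), (5,10), (10,12), (12,13), (10,15), (15,16), (16,17).
Pick (1,2); next start ≥ 2 → (3,5); next start ≥ 5 → (7,9); next start ≥ 9 → (10,12); next start ≥ 12 → (12,13); next start ≥ 13 → (15,16); next start ≥ 16 → (16,17).
Selected 7 observations.

7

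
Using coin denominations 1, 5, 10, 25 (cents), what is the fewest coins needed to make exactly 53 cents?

5

Greedy: take as many of the largest coin as possible, then repeat with the remainder.
53 = 2×25 + 3×1
Total coins = 2 + 3 = 5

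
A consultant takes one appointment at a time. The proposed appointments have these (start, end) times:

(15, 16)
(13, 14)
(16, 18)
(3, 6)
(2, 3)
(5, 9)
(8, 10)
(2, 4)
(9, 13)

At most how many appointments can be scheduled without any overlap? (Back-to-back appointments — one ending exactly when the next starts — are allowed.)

6

By end time: (2,3), (2,4), (3,6), (5,9), (8,10), (9,13), (13,14), (15,16), (16,18).
Pick (2,3); next start ≥ 3 → (3,6); next start ≥ 6 → (8,10); next start ≥ 10 → (13,14); next start ≥ 14 → (15,16); next start ≥ 16 → (16,18).
Selected 6 appointments.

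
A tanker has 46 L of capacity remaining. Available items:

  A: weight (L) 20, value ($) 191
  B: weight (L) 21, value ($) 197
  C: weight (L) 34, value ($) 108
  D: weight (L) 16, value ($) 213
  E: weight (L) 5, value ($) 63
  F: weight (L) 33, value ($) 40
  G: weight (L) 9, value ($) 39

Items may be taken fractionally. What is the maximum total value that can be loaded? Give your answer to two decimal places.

Ratios (sorted): D 13.31, E 12.60, A 9.55, B 9.38, G 4.33, C 3.18, F 1.21
take D (16 @ 213); take E (5 @ 63); take A (20 @ 191); take 5/21 of B → 46.90. Capacity used 46/46.
Total value = 513.90

513.90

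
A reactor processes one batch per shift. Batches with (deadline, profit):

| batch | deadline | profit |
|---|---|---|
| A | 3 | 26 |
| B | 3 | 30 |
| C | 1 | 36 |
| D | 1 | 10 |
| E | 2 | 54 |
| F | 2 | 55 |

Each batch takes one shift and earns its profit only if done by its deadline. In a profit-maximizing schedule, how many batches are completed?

3

Take jobs in profit order; each goes to the latest open slot no later than its deadline.
By profit: F(d2,55), E(d2,54), C(d1,36), B(d3,30), A(d3,26), D(d1,10)
F→slot 2; E→slot 1; C skipped; B→slot 3; A skipped; D skipped.
3 of 6 scheduled.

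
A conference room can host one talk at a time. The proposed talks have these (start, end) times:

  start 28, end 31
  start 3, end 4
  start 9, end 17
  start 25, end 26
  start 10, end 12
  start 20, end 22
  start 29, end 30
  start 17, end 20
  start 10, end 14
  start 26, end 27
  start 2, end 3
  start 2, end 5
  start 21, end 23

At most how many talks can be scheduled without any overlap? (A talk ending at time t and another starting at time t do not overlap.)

8

Order by finish time; keep every interval that doesn't clash with the previous kept one.
By end time: (2,3), (3,4), (2,5), (10,12), (10,14), (9,17), (17,20), (20,22), (21,23), (25,26), (26,27), (29,30), (28,31).
Pick (2,3); next start ≥ 3 → (3,4); next start ≥ 4 → (10,12); next start ≥ 12 → (17,20); next start ≥ 20 → (20,22); next start ≥ 22 → (25,26); next start ≥ 26 → (26,27); next start ≥ 27 → (29,30).
Selected 8 talks.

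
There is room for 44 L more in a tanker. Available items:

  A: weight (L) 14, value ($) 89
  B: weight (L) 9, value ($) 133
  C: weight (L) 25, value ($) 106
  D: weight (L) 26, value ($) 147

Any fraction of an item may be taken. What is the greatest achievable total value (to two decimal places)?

Order: B (133/9=14.78) > A (89/14=6.36) > D (147/26=5.65) > C (106/25=4.24)
Fill: take B (9 @ 133) → take A (14 @ 89) → take 21/26 of D → 118.73; 44/44 used.
Total value = 340.73

340.73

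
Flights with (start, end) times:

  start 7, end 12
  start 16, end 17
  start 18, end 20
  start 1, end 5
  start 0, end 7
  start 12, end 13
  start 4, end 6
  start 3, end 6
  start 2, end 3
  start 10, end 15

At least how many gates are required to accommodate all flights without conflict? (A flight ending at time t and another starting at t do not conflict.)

The answer is the maximum number of intervals overlapping at any instant.
starts: [0, 1, 2, 3, 4, 7, 10, 12, 16, 18]
ends:   [3, 5, 6, 6, 7, 12, 13, 15, 17, 20]
s0→1 s1→2 s2→3 e3→2 s3→3 s4→4  — peak 4.

4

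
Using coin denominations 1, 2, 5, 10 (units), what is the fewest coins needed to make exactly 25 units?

3

25 = 2×10 + 1×5
Total coins = 2 + 1 = 3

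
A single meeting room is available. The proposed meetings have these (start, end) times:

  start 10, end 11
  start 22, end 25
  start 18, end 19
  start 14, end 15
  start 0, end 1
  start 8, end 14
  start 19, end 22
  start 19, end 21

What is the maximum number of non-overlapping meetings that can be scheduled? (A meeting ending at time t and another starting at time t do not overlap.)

Sort by end time and greedily take each interval whose start is ≥ the last chosen end.
Sorted by end: (0,1)  (10,11)  (8,14)  (14,15)  (18,19)  (19,21)  (19,22)  (22,25)
take (0,1); take (10,11); take (14,15); take (18,19); take (19,21); take (22,25).
Selected 6 meetings.

6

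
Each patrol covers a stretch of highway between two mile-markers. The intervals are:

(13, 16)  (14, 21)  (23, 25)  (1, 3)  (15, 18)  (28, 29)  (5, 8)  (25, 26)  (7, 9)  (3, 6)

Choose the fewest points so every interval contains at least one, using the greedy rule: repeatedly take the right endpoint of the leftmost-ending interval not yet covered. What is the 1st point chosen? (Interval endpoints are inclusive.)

Sort by right endpoint; whenever an interval is uncovered, place a point at its right end.
Sorted: [1,3] [3,6] [5,8] [7,9] [13,16] [15,18] [14,21] [23,25] [25,26] [28,29]
{[1,3],[3,6]} hit by 3; {[5,8],[7,9]} hit by 8; {[13,16],[15,18],[14,21]} hit by 16; {[23,25],[25,26]} hit by 25; {[28,29]} hit by 29.
Points: 3, 8, 16, 25, 29 (5 total).

3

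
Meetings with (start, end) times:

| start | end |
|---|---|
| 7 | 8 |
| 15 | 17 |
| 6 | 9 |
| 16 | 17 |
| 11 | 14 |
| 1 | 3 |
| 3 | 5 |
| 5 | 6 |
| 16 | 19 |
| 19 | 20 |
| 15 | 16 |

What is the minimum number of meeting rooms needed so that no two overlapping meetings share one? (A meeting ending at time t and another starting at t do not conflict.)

The answer is the maximum number of intervals overlapping at any instant.
starts: [1, 3, 5, 6, 7, 11, 15, 15, 16, 16, 19]
ends:   [3, 5, 6, 8, 9, 14, 16, 17, 17, 19, 20]
s1→1 e3→0 s3→1 e5→0 s5→1 e6→0 s6→1 s7→2 e8→1 e9→0 s11→1 e14→0 s15→1 s15→2 e16→1 s16→2 s16→3  — peak 3.

3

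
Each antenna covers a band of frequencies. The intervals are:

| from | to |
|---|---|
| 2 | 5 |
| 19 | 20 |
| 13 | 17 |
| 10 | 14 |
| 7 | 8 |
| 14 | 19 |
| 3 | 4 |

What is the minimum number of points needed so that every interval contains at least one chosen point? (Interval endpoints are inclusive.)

4

Process intervals by earliest right end; each time one isn't hit yet, stab at its right endpoint.
Sorted: [3,4] [2,5] [7,8] [10,14] [13,17] [14,19] [19,20]
{[3,4],[2,5]} hit by 4; {[7,8]} hit by 8; {[10,14],[13,17],[14,19]} hit by 14; {[19,20]} hit by 20.
Points: 4, 8, 14, 20 (4 total).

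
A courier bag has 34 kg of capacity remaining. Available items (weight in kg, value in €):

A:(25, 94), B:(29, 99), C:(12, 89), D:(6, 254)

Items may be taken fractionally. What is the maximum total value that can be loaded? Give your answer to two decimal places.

Sort by value per unit weight and fill in that order.
Ratios (sorted): D 42.33, C 7.42, A 3.76, B 3.41
take D (6 @ 254); take C (12 @ 89); take 16/25 of A → 60.16. Capacity used 34/34.
Total value = 403.16

403.16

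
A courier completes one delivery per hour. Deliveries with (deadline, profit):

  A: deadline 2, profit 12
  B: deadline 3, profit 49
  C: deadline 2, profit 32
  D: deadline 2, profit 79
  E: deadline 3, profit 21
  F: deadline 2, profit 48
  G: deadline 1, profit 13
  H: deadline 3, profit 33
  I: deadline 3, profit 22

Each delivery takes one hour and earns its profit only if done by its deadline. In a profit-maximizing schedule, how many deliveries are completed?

By profit: D(d2,79), B(d3,49), F(d2,48), H(d3,33), C(d2,32), I(d3,22), E(d3,21), G(d1,13), A(d2,12)
D→slot 2; B→slot 3; F→slot 1; H skipped; C skipped; I skipped; E skipped; G skipped; A skipped.
3 of 9 scheduled.

3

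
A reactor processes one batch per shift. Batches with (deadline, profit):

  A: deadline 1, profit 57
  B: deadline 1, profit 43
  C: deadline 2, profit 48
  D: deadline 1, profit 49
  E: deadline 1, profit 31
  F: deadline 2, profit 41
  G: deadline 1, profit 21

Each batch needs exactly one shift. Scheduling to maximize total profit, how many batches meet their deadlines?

Profit order: A=57 D=49 C=48 B=43 F=41 E=31 G=21
Assign: A→slot 1, D skipped, C→slot 2, B skipped, F skipped, E skipped, G skipped.
Slots: [1:A] [2:C]
2 of 7 scheduled.

2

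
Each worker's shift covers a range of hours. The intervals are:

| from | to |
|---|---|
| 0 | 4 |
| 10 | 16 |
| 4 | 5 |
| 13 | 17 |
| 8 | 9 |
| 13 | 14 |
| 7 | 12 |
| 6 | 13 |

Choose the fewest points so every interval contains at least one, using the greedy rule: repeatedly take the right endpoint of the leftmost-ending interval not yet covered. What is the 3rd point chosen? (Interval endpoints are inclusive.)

Process intervals by earliest right end; each time one isn't hit yet, stab at its right endpoint.
By right end: [0,4]  [4,5]  [8,9]  [7,12]  [6,13]  [13,14]  [10,16]  [13,17]
[0,4] uncovered → point at 4; [8,9] uncovered → point at 9; [13,14] uncovered → point at 14.
Points: 4, 9, 14 (3 total).

14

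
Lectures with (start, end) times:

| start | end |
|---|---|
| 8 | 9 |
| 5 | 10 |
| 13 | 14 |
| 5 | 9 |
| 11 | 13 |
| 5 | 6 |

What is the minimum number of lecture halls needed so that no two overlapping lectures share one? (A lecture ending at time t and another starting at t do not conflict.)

3

starts: [5, 5, 5, 8, 11, 13]
ends:   [6, 9, 9, 10, 13, 14]
s5→1 s5→2 s5→3  — peak 3.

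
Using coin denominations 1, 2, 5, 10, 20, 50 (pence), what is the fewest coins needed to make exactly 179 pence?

7

Use the largest denomination that fits, subtract, and repeat.
179 = 3×50 + 1×20 + 1×5 + 2×2
Total coins = 3 + 1 + 1 + 2 = 7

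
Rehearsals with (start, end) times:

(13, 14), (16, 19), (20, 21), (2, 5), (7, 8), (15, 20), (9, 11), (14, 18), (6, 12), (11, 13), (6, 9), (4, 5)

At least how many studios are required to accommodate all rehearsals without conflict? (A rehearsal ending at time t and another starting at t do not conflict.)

Count concurrent intervals with a sweep; the peak is the room count.
starts: [2, 4, 6, 6, 7, 9, 11, 13, 14, 15, 16, 20]
ends:   [5, 5, 8, 9, 11, 12, 13, 14, 18, 19, 20, 21]
s2→1 s4→2 e5→1 e5→0 s6→1 s6→2 s7→3  — peak 3.

3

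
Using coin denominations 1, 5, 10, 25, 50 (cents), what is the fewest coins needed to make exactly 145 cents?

5

Use the largest denomination that fits, subtract, and repeat.
145 − 2×50→45 − 1×25→20 − 2×10→0
Total coins = 2 + 1 + 2 = 5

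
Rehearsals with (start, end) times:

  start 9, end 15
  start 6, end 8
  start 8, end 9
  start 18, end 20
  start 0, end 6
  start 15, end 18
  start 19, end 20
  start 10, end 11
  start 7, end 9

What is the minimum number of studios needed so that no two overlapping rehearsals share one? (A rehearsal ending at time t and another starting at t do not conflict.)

Events (time:±→running): 0:+→1 6:-→0 6:+→1 7:+→2 … peak 2.

2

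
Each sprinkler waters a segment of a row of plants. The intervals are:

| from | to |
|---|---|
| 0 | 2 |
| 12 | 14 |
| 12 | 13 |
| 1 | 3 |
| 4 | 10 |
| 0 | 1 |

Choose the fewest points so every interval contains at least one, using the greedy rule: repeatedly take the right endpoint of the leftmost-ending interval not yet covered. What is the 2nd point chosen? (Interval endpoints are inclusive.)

Sort by right endpoint; whenever an interval is uncovered, place a point at its right end.
By right end: [0,1]  [0,2]  [1,3]  [4,10]  [12,13]  [12,14]
[0,1] uncovered → point at 1; [4,10] uncovered → point at 10; [12,13] uncovered → point at 13.
Points: 1, 10, 13 (3 total).

10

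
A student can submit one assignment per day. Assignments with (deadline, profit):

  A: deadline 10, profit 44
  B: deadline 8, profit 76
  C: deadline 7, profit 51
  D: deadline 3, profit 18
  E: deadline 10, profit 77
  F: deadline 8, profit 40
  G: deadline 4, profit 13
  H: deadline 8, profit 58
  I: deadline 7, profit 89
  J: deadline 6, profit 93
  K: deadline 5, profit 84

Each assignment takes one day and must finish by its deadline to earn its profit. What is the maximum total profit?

630

Sort by profit descending; place each in the latest free slot ≤ its deadline.
By profit: J(d6,93), I(d7,89), K(d5,84), E(d10,77), B(d8,76), H(d8,58), C(d7,51), A(d10,44), F(d8,40), D(d3,18), G(d4,13)
J→slot 6; I→slot 7; K→slot 5; E→slot 10; B→slot 8; H→slot 4; C→slot 3; A→slot 9; F→slot 2; D→slot 1; G skipped.
Profit = 18 + 40 + 51 + 58 + 84 + 93 + 89 + 76 + 44 + 77 = 630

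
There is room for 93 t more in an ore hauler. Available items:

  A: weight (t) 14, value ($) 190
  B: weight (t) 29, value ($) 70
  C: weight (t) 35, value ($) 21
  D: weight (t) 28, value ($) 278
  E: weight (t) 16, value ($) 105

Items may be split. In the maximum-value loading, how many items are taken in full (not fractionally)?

4

Ratios (sorted): A 13.57, D 9.93, E 6.56, B 2.41, C 0.60
take A (14 @ 190); take D (28 @ 278); take E (16 @ 105); take B (29 @ 70); take 6/35 of C → 3.60. Capacity used 93/93.
4 item(s) taken whole; one partial (take 6/35 of C).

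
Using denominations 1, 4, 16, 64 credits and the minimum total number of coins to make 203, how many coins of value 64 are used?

3

203 − 3×64→11 − 2×4→3 − 3×1→0
Count of 64: 3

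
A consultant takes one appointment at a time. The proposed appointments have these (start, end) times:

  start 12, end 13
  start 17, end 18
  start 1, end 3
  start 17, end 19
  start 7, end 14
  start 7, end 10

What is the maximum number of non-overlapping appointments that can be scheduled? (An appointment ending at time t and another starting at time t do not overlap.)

Sorted by end: (1,3)  (7,10)  (12,13)  (7,14)  (17,18)  (17,19)
take (1,3); take (7,10); take (12,13); skip (7,14); take (17,18).
Selected 4 appointments.

4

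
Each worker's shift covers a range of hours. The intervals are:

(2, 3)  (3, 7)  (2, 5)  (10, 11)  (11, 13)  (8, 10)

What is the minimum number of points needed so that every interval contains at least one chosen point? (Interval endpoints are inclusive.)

Sort by right endpoint; whenever an interval is uncovered, place a point at its right end.
By right end: [2,3]  [2,5]  [3,7]  [8,10]  [10,11]  [11,13]
[2,3] uncovered → point at 3; [8,10] uncovered → point at 10; [11,13] uncovered → point at 13.
Points: 3, 10, 13 (3 total).

3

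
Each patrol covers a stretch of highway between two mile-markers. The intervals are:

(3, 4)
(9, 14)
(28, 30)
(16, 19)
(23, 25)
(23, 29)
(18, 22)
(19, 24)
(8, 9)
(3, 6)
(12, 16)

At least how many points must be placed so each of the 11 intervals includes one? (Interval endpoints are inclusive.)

6

By right end: [3,4]  [3,6]  [8,9]  [9,14]  [12,16]  [16,19]  [18,22]  [19,24]  [23,25]  [23,29]  [28,30]
[3,4] uncovered → point at 4; [8,9] uncovered → point at 9; [12,16] uncovered → point at 16; [18,22] uncovered → point at 22; [23,25] uncovered → point at 25; [28,30] uncovered → point at 30.
Points: 4, 9, 16, 22, 25, 30 (6 total).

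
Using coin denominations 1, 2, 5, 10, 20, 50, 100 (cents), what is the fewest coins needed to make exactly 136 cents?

136 = 1×100 + 1×20 + 1×10 + 1×5 + 1×1
Total coins = 1 + 1 + 1 + 1 + 1 = 5

5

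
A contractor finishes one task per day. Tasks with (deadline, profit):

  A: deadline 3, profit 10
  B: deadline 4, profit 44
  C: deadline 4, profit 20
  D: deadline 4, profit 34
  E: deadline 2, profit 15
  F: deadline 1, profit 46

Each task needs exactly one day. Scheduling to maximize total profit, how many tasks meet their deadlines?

Take jobs in profit order; each goes to the latest open slot no later than its deadline.
By profit: F(d1,46), B(d4,44), D(d4,34), C(d4,20), E(d2,15), A(d3,10)
F→slot 1; B→slot 4; D→slot 3; C→slot 2; E skipped; A skipped.
4 of 6 scheduled.

4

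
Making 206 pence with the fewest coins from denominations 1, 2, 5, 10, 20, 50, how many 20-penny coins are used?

Use the largest denomination that fits, subtract, and repeat.
206 − 4×50→6 − 1×5→1 − 1×1→0
Count of 20: 0

0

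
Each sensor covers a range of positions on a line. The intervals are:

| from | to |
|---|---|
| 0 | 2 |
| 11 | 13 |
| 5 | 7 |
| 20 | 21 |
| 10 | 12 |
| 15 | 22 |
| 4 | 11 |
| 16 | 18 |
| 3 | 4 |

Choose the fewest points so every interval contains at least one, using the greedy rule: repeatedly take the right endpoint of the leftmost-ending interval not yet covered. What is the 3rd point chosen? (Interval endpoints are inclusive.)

Sort by right endpoint; whenever an interval is uncovered, place a point at its right end.
Sorted: [0,2] [3,4] [5,7] [4,11] [10,12] [11,13] [16,18] [20,21] [15,22]
{[0,2]} hit by 2; {[3,4]} hit by 4; {[5,7],[4,11]} hit by 7; {[10,12],[11,13]} hit by 12; {[16,18]} hit by 18; {[20,21],[15,22]} hit by 21.
Points: 2, 4, 7, 12, 18, 21 (6 total).

7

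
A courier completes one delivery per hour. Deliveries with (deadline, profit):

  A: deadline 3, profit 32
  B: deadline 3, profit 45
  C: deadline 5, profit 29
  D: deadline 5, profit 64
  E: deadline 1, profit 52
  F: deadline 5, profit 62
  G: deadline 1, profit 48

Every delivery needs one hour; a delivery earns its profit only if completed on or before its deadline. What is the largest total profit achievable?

Take jobs in profit order; each goes to the latest open slot no later than its deadline.
By profit: D(d5,64), F(d5,62), E(d1,52), G(d1,48), B(d3,45), A(d3,32), C(d5,29)
D→slot 5; F→slot 4; E→slot 1; G skipped; B→slot 3; A→slot 2; C skipped.
Profit = 52 + 32 + 45 + 62 + 64 = 255

255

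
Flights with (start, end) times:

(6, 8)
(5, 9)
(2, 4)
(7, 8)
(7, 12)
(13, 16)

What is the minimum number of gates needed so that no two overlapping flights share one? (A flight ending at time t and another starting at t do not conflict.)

4

Count concurrent intervals with a sweep; the peak is the room count.
Events (time:±→running): 2:+→1 4:-→0 5:+→1 6:+→2 7:+→3 7:+→4 … peak 4.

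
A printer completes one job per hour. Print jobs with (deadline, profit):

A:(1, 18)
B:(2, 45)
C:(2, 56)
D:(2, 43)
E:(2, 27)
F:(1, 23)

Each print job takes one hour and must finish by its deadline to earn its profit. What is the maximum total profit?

101

Sort by profit descending; place each in the latest free slot ≤ its deadline.
Profit order: C=56 B=45 D=43 E=27 F=23 A=18
Assign: C→slot 2, B→slot 1, D skipped, E skipped, F skipped, A skipped.
Slots: [1:B] [2:C]
Profit = 45 + 56 = 101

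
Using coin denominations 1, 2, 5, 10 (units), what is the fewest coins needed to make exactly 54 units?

Greedy: take as many of the largest coin as possible, then repeat with the remainder.
54 − 5×10→4 − 2×2→0
Total coins = 5 + 2 = 7

7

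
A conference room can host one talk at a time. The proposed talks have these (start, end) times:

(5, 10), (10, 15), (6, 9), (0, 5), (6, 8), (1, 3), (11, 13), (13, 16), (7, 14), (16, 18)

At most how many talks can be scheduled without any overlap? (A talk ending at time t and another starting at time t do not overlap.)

5

By end time: (1,3), (0,5), (6,8), (6,9), (5,10), (11,13), (7,14), (10,15), (13,16), (16,18).
Pick (1,3); next start ≥ 3 → (6,8); next start ≥ 8 → (11,13); next start ≥ 13 → (13,16); next start ≥ 16 → (16,18).
Selected 5 talks.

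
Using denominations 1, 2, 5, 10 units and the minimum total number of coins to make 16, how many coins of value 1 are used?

1

Use the largest denomination that fits, subtract, and repeat.
16 = 1×10 + 1×5 + 1×1
Count of 1: 1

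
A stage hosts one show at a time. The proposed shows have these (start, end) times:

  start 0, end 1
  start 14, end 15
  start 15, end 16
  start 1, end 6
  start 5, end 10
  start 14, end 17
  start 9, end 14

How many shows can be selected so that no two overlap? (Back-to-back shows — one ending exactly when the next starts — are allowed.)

5

Sorted by end: (0,1)  (1,6)  (5,10)  (9,14)  (14,15)  (15,16)  (14,17)
take (0,1); take (1,6); skip (5,10); take (9,14); take (14,15); take (15,16).
Selected 5 shows.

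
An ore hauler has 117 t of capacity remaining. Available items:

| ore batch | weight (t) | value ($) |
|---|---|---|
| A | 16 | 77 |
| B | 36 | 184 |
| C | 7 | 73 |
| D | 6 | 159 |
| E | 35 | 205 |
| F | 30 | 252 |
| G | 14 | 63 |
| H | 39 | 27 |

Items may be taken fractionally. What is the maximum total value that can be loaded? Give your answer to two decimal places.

Sort by value per unit weight and fill in that order.
Ratios (sorted): D 26.50, C 10.43, F 8.40, E 5.86, B 5.11, A 4.81, G 4.50, H 0.69
take D (6 @ 159); take C (7 @ 73); take F (30 @ 252); take E (35 @ 205); take B (36 @ 184); take 3/16 of A → 14.44. Capacity used 117/117.
Total value = 887.44

887.44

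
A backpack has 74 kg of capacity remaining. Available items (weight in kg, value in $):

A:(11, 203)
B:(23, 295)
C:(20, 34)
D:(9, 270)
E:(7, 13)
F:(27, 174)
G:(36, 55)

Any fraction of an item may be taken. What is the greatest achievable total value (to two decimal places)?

949.43

Greedy by value/weight ratio, highest first.
Ratios (sorted): D 30.00, A 18.45, B 12.83, F 6.44, E 1.86, C 1.70, G 1.53
take D (9 @ 270); take A (11 @ 203); take B (23 @ 295); take F (27 @ 174); take 4/7 of E → 7.43. Capacity used 74/74.
Total value = 949.43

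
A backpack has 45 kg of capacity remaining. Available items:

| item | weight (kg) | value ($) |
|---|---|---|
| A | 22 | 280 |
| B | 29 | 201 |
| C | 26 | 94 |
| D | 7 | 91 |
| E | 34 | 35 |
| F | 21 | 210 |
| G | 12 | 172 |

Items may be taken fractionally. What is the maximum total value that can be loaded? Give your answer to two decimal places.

583.00

Greedy by value/weight ratio, highest first.
Ratios (sorted): G 14.33, D 13.00, A 12.73, F 10.00, B 6.93, C 3.62, E 1.03
take G (12 @ 172); take D (7 @ 91); take A (22 @ 280); take 4/21 of F → 40.00. Capacity used 45/45.
Total value = 583.00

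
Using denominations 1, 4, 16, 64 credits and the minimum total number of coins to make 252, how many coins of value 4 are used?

3

Greedy: take as many of the largest coin as possible, then repeat with the remainder.
252 − 3×64→60 − 3×16→12 − 3×4→0
Count of 4: 3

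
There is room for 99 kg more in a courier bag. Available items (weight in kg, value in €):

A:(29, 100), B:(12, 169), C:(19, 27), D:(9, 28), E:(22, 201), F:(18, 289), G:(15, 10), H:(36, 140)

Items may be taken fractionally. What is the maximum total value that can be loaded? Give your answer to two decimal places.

Order: F (289/18=16.06) > B (169/12=14.08) > E (201/22=9.14) > H (140/36=3.89) > A (100/29=3.45) > D (28/9=3.11) > C (27/19=1.42) > G (10/15=0.67)
Fill: take F (18 @ 289) → take B (12 @ 169) → take E (22 @ 201) → take H (36 @ 140) → take 11/29 of A → 37.93; 99/99 used.
Total value = 836.93

836.93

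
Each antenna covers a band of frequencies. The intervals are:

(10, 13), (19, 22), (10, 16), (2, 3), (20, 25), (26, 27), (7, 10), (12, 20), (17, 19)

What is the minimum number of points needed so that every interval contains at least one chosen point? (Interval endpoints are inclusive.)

By right end: [2,3]  [7,10]  [10,13]  [10,16]  [17,19]  [12,20]  [19,22]  [20,25]  [26,27]
[2,3] uncovered → point at 3; [7,10] uncovered → point at 10; [17,19] uncovered → point at 19; [20,25] uncovered → point at 25; [26,27] uncovered → point at 27.
Points: 3, 10, 19, 25, 27 (5 total).

5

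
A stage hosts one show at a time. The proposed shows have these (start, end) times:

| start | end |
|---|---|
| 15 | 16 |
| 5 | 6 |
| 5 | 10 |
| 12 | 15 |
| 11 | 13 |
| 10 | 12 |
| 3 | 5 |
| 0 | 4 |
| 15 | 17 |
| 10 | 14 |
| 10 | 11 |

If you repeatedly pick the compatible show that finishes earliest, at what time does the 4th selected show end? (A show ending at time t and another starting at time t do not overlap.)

13

Sorted by end: (0,4)  (3,5)  (5,6)  (5,10)  (10,11)  (10,12)  (11,13)  (10,14)  (12,15)  (15,16)  (15,17)
take (0,4); take (5,6); skip (5,10); take (10,11); skip (10,12); take (11,13); take (15,16); skip (15,17).
Selected: (0,4) (5,6) (10,11) (11,13) (15,16)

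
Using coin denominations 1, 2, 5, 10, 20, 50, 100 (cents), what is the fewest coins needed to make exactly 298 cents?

Greedy: take as many of the largest coin as possible, then repeat with the remainder.
298 = 2×100 + 1×50 + 2×20 + 1×5 + 1×2 + 1×1
Total coins = 2 + 1 + 2 + 1 + 1 + 1 = 8

8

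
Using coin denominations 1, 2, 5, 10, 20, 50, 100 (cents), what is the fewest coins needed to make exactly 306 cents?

Greedy: take as many of the largest coin as possible, then repeat with the remainder.
306 = 3×100 + 1×5 + 1×1
Total coins = 3 + 1 + 1 = 5

5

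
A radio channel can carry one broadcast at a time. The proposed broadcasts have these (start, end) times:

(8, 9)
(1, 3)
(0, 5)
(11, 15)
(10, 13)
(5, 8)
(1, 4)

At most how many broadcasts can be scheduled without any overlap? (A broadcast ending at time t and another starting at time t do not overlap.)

Sorted by end: (1,3)  (1,4)  (0,5)  (5,8)  (8,9)  (10,13)  (11,15)
take (1,3); skip (1,4); skip (0,5); take (5,8); take (8,9); take (10,13).
Selected 4 broadcasts.

4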